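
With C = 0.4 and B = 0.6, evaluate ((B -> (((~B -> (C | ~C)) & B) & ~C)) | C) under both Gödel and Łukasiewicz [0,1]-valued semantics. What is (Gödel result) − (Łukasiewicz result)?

-0.60

Gödel evaluation:
  ~B: Gödel ¬ of 0.6 = 0 (operand ≠ 0)
  ~C: Gödel ¬ of 0.4 = 0 (operand ≠ 0)
  (C | ~C) = max(0.4, 0) = 0.4
  (~B -> (C | ~C)): 0 ≤ 0.4, so result = 1
  ((~B -> (C | ~C)) & B) = min(1, 0.6) = 0.6
  ~C: Gödel ¬ of 0.4 = 0 (operand ≠ 0)
  (((~B -> (C | ~C)) & B) & ~C) = min(0.6, 0) = 0
  (B -> (((~B -> (C | ~C)) & B) & ~C)): 0.6 > 0, so result = 0
  ((B -> (((~B -> (C | ~C)) & B) & ~C)) | C) = max(0, 0.4) = 0.4
  Gödel value = 0.4
Łukasiewicz evaluation:
  ~B: Łukasiewicz ¬ gives 1 − 0.6 = 0.4
  ~C: Łukasiewicz ¬ gives 1 − 0.4 = 0.6
  (C | ~C) = max(0.4, 0.6) = 0.6
  (~B -> (C | ~C)): min(1, 1 − 0.4 + 0.6) = 1
  ((~B -> (C | ~C)) & B) = min(1, 0.6) = 0.6
  ~C: Łukasiewicz ¬ gives 1 − 0.4 = 0.6
  (((~B -> (C | ~C)) & B) & ~C) = min(0.6, 0.6) = 0.6
  (B -> (((~B -> (C | ~C)) & B) & ~C)): min(1, 1 − 0.6 + 0.6) = 1
  ((B -> (((~B -> (C | ~C)) & B) & ~C)) | C) = max(1, 0.4) = 1
  Łukasiewicz value = 1
Difference: 0.4 − 1 = -0.60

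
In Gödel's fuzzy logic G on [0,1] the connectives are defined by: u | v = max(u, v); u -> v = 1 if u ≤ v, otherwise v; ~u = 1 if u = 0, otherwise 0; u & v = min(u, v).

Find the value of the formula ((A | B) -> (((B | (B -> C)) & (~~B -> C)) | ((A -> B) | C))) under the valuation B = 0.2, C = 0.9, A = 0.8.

1.00

(A | B) = max(0.8, 0.2) = 0.8
(B -> C): 0.2 ≤ 0.9, so result = 1
(B | (B -> C)) = max(0.2, 1) = 1
~B: Gödel ¬ of 0.2 = 0 (operand ≠ 0)
~~B: Gödel ¬ of 0 = 1 (operand is 0)
(~~B -> C): 1 > 0.9, so result = 0.9
((B | (B -> C)) & (~~B -> C)) = min(1, 0.9) = 0.9
(A -> B): 0.8 > 0.2, so result = 0.2
((A -> B) | C) = max(0.2, 0.9) = 0.9
(((B | (B -> C)) & (~~B -> C)) | ((A -> B) | C)) = max(0.9, 0.9) = 0.9
((A | B) -> (((B | (B -> C)) & (~~B -> C)) | ((A -> B) | C))): 0.8 ≤ 0.9, so result = 1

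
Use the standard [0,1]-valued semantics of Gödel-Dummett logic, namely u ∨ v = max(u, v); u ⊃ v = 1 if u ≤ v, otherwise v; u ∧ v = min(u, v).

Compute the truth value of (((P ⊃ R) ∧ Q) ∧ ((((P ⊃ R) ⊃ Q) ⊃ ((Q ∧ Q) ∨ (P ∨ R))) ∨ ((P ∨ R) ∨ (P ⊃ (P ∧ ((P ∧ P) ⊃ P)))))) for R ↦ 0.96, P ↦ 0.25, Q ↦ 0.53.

(P ⊃ R): 0.25 ≤ 0.96, so result = 1
((P ⊃ R) ∧ Q) = min(1, 0.53) = 0.53
(P ⊃ R): 0.25 ≤ 0.96, so result = 1
((P ⊃ R) ⊃ Q): 1 > 0.53, so result = 0.53
(Q ∧ Q) = min(0.53, 0.53) = 0.53
(P ∨ R) = max(0.25, 0.96) = 0.96
((Q ∧ Q) ∨ (P ∨ R)) = max(0.53, 0.96) = 0.96
(((P ⊃ R) ⊃ Q) ⊃ ((Q ∧ Q) ∨ (P ∨ R))): 0.53 ≤ 0.96, so result = 1
(P ∨ R) = max(0.25, 0.96) = 0.96
(P ∧ P) = min(0.25, 0.25) = 0.25
((P ∧ P) ⊃ P): 0.25 ≤ 0.25, so result = 1
(P ∧ ((P ∧ P) ⊃ P)) = min(0.25, 1) = 0.25
(P ⊃ (P ∧ ((P ∧ P) ⊃ P))): 0.25 ≤ 0.25, so result = 1
((P ∨ R) ∨ (P ⊃ (P ∧ ((P ∧ P) ⊃ P)))) = max(0.96, 1) = 1
((((P ⊃ R) ⊃ Q) ⊃ ((Q ∧ Q) ∨ (P ∨ R))) ∨ ((P ∨ R) ∨ (P ⊃ (P ∧ ((P ∧ P) ⊃ P))))) = max(1, 1) = 1
(((P ⊃ R) ∧ Q) ∧ ((((P ⊃ R) ⊃ Q) ⊃ ((Q ∧ Q) ∨ (P ∨ R))) ∨ ((P ∨ R) ∨ (P ⊃ (P ∧ ((P ∧ P) ⊃ P)))))) = min(0.53, 1) = 0.53

0.53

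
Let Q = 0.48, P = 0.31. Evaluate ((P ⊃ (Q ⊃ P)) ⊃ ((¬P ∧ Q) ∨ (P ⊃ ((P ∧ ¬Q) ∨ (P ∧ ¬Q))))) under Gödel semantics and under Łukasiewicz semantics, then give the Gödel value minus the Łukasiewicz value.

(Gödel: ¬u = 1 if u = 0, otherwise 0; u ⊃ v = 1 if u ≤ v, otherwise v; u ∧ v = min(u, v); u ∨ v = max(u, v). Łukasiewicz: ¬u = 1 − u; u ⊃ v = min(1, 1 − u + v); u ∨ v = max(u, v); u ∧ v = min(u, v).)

-1.00

Gödel evaluation:
  (Q ⊃ P): 0.48 > 0.31, so result = 0.31
  (P ⊃ (Q ⊃ P)): 0.31 ≤ 0.31, so result = 1
  ¬P: Gödel ¬ of 0.31 = 0 (operand ≠ 0)
  (¬P ∧ Q) = min(0, 0.48) = 0
  ¬Q: Gödel ¬ of 0.48 = 0 (operand ≠ 0)
  (P ∧ ¬Q) = min(0.31, 0) = 0
  ¬Q: Gödel ¬ of 0.48 = 0 (operand ≠ 0)
  (P ∧ ¬Q) = min(0.31, 0) = 0
  ((P ∧ ¬Q) ∨ (P ∧ ¬Q)) = max(0, 0) = 0
  (P ⊃ ((P ∧ ¬Q) ∨ (P ∧ ¬Q))): 0.31 > 0, so result = 0
  ((¬P ∧ Q) ∨ (P ⊃ ((P ∧ ¬Q) ∨ (P ∧ ¬Q)))) = max(0, 0) = 0
  ((P ⊃ (Q ⊃ P)) ⊃ ((¬P ∧ Q) ∨ (P ⊃ ((P ∧ ¬Q) ∨ (P ∧ ¬Q))))): 1 > 0, so result = 0
  Gödel value = 0
Łukasiewicz evaluation:
  (Q ⊃ P): min(1, 1 − 0.48 + 0.31) = 0.83
  (P ⊃ (Q ⊃ P)): min(1, 1 − 0.31 + 0.83) = 1
  ¬P: Łukasiewicz ¬ gives 1 − 0.31 = 0.69
  (¬P ∧ Q) = min(0.69, 0.48) = 0.48
  ¬Q: Łukasiewicz ¬ gives 1 − 0.48 = 0.52
  (P ∧ ¬Q) = min(0.31, 0.52) = 0.31
  ¬Q: Łukasiewicz ¬ gives 1 − 0.48 = 0.52
  (P ∧ ¬Q) = min(0.31, 0.52) = 0.31
  ((P ∧ ¬Q) ∨ (P ∧ ¬Q)) = max(0.31, 0.31) = 0.31
  (P ⊃ ((P ∧ ¬Q) ∨ (P ∧ ¬Q))): min(1, 1 − 0.31 + 0.31) = 1
  ((¬P ∧ Q) ∨ (P ⊃ ((P ∧ ¬Q) ∨ (P ∧ ¬Q)))) = max(0.48, 1) = 1
  ((P ⊃ (Q ⊃ P)) ⊃ ((¬P ∧ Q) ∨ (P ⊃ ((P ∧ ¬Q) ∨ (P ∧ ¬Q))))): min(1, 1 − 1 + 1) = 1
  Łukasiewicz value = 1
Difference: 0 − 1 = -1.00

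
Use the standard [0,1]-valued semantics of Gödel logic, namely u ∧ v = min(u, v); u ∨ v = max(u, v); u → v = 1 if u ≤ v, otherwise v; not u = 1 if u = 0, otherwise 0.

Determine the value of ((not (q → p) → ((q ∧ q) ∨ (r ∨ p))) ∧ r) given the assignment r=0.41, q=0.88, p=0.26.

0.41

(q → p): 0.88 > 0.26, so result = 0.26
not (q → p): Gödel ¬ of 0.26 = 0 (operand ≠ 0)
(q ∧ q) = min(0.88, 0.88) = 0.88
(r ∨ p) = max(0.41, 0.26) = 0.41
((q ∧ q) ∨ (r ∨ p)) = max(0.88, 0.41) = 0.88
(not (q → p) → ((q ∧ q) ∨ (r ∨ p))): 0 ≤ 0.88, so result = 1
((not (q → p) → ((q ∧ q) ∨ (r ∨ p))) ∧ r) = min(1, 0.41) = 0.41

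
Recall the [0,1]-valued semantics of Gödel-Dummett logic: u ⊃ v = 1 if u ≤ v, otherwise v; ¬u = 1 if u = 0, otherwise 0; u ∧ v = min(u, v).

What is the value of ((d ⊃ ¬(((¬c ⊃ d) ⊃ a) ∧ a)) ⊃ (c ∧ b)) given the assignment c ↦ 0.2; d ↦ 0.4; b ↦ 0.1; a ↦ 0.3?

¬c: Gödel ¬ of 0.2 = 0 (operand ≠ 0)
(¬c ⊃ d): 0 ≤ 0.4, so result = 1
((¬c ⊃ d) ⊃ a): 1 > 0.3, so result = 0.3
(((¬c ⊃ d) ⊃ a) ∧ a) = min(0.3, 0.3) = 0.3
¬(((¬c ⊃ d) ⊃ a) ∧ a): Gödel ¬ of 0.3 = 0 (operand ≠ 0)
(d ⊃ ¬(((¬c ⊃ d) ⊃ a) ∧ a)): 0.4 > 0, so result = 0
(c ∧ b) = min(0.2, 0.1) = 0.1
((d ⊃ ¬(((¬c ⊃ d) ⊃ a) ∧ a)) ⊃ (c ∧ b)): 0 ≤ 0.1, so result = 1

1.00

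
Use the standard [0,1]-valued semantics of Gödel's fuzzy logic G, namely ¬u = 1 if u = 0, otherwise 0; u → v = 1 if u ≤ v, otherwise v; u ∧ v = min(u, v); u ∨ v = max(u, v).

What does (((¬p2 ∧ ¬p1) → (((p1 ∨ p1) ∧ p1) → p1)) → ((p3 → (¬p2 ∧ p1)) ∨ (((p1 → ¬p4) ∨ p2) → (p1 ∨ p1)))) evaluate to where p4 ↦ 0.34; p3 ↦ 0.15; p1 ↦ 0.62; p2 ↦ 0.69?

¬p2: Gödel ¬ of 0.69 = 0 (operand ≠ 0)
¬p1: Gödel ¬ of 0.62 = 0 (operand ≠ 0)
(¬p2 ∧ ¬p1) = min(0, 0) = 0
(p1 ∨ p1) = max(0.62, 0.62) = 0.62
((p1 ∨ p1) ∧ p1) = min(0.62, 0.62) = 0.62
(((p1 ∨ p1) ∧ p1) → p1): 0.62 ≤ 0.62, so result = 1
((¬p2 ∧ ¬p1) → (((p1 ∨ p1) ∧ p1) → p1)): 0 ≤ 1, so result = 1
¬p2: Gödel ¬ of 0.69 = 0 (operand ≠ 0)
(¬p2 ∧ p1) = min(0, 0.62) = 0
(p3 → (¬p2 ∧ p1)): 0.15 > 0, so result = 0
¬p4: Gödel ¬ of 0.34 = 0 (operand ≠ 0)
(p1 → ¬p4): 0.62 > 0, so result = 0
((p1 → ¬p4) ∨ p2) = max(0, 0.69) = 0.69
(p1 ∨ p1) = max(0.62, 0.62) = 0.62
(((p1 → ¬p4) ∨ p2) → (p1 ∨ p1)): 0.69 > 0.62, so result = 0.62
((p3 → (¬p2 ∧ p1)) ∨ (((p1 → ¬p4) ∨ p2) → (p1 ∨ p1))) = max(0, 0.62) = 0.62
(((¬p2 ∧ ¬p1) → (((p1 ∨ p1) ∧ p1) → p1)) → ((p3 → (¬p2 ∧ p1)) ∨ (((p1 → ¬p4) ∨ p2) → (p1 ∨ p1)))): 1 > 0.62, so result = 0.62

0.62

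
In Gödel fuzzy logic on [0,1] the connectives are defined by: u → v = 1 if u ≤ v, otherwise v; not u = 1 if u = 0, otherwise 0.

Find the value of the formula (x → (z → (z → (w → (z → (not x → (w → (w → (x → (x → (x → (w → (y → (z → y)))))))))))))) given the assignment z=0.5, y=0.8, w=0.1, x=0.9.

not x: Gödel ¬ of 0.9 = 0 (operand ≠ 0)
(z → y): 0.5 ≤ 0.8, so result = 1
(y → (z → y)): 0.8 ≤ 1, so result = 1
(w → (y → (z → y))): 0.1 ≤ 1, so result = 1
(x → (w → (y → (z → y)))): 0.9 ≤ 1, so result = 1
(x → (x → (w → (y → (z → y))))): 0.9 ≤ 1, so result = 1
(x → (x → (x → (w → (y → (z → y)))))): 0.9 ≤ 1, so result = 1
(w → (x → (x → (x → (w → (y → (z → y))))))): 0.1 ≤ 1, so result = 1
(w → (w → (x → (x → (x → (w → (y → (z → y)))))))): 0.1 ≤ 1, so result = 1
(not x → (w → (w → (x → (x → (x → (w → (y → (z → y))))))))): 0 ≤ 1, so result = 1
(z → (not x → (w → (w → (x → (x → (x → (w → (y → (z → y)))))))))): 0.5 ≤ 1, so result = 1
(w → (z → (not x → (w → (w → (x → (x → (x → (w → (y → (z → y))))))))))): 0.1 ≤ 1, so result = 1
(z → (w → (z → (not x → (w → (w → (x → (x → (x → (w → (y → (z → y)))))))))))): 0.5 ≤ 1, so result = 1
(z → (z → (w → (z → (not x → (w → (w → (x → (x → (x → (w → (y → (z → y))))))))))))): 0.5 ≤ 1, so result = 1
(x → (z → (z → (w → (z → (not x → (w → (w → (x → (x → (x → (w → (y → (z → y)))))))))))))): 0.9 ≤ 1, so result = 1

1.00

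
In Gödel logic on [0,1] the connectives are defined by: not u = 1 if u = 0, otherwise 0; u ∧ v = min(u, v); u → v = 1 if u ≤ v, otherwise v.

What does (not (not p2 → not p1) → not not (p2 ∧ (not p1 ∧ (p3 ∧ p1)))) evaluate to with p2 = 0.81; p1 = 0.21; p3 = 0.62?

1.00

not p2: Gödel ¬ of 0.81 = 0 (operand ≠ 0)
not p1: Gödel ¬ of 0.21 = 0 (operand ≠ 0)
(not p2 → not p1): 0 ≤ 0, so result = 1
not (not p2 → not p1): Gödel ¬ of 1 = 0 (operand ≠ 0)
not p1: Gödel ¬ of 0.21 = 0 (operand ≠ 0)
(p3 ∧ p1) = min(0.62, 0.21) = 0.21
(not p1 ∧ (p3 ∧ p1)) = min(0, 0.21) = 0
(p2 ∧ (not p1 ∧ (p3 ∧ p1))) = min(0.81, 0) = 0
not (p2 ∧ (not p1 ∧ (p3 ∧ p1))): Gödel ¬ of 0 = 1 (operand is 0)
not not (p2 ∧ (not p1 ∧ (p3 ∧ p1))): Gödel ¬ of 1 = 0 (operand ≠ 0)
(not (not p2 → not p1) → not not (p2 ∧ (not p1 ∧ (p3 ∧ p1)))): 0 ≤ 0, so result = 1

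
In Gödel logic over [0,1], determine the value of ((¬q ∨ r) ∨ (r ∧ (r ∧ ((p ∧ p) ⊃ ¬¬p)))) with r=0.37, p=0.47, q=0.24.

0.37

¬q: Gödel ¬ of 0.24 = 0 (operand ≠ 0)
(¬q ∨ r) = max(0, 0.37) = 0.37
(p ∧ p) = min(0.47, 0.47) = 0.47
¬p: Gödel ¬ of 0.47 = 0 (operand ≠ 0)
¬¬p: Gödel ¬ of 0 = 1 (operand is 0)
((p ∧ p) ⊃ ¬¬p): 0.47 ≤ 1, so result = 1
(r ∧ ((p ∧ p) ⊃ ¬¬p)) = min(0.37, 1) = 0.37
(r ∧ (r ∧ ((p ∧ p) ⊃ ¬¬p))) = min(0.37, 0.37) = 0.37
((¬q ∨ r) ∨ (r ∧ (r ∧ ((p ∧ p) ⊃ ¬¬p)))) = max(0.37, 0.37) = 0.37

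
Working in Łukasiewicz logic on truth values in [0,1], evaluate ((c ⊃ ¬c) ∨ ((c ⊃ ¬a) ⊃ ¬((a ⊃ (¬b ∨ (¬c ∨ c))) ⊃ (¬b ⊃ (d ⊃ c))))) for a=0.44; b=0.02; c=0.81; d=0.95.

¬c: Łukasiewicz ¬ gives 1 − 0.81 = 0.19
(c ⊃ ¬c): min(1, 1 − 0.81 + 0.19) = 0.38
¬a: Łukasiewicz ¬ gives 1 − 0.44 = 0.56
(c ⊃ ¬a): min(1, 1 − 0.81 + 0.56) = 0.75
¬b: Łukasiewicz ¬ gives 1 − 0.02 = 0.98
¬c: Łukasiewicz ¬ gives 1 − 0.81 = 0.19
(¬c ∨ c) = max(0.19, 0.81) = 0.81
(¬b ∨ (¬c ∨ c)) = max(0.98, 0.81) = 0.98
(a ⊃ (¬b ∨ (¬c ∨ c))): min(1, 1 − 0.44 + 0.98) = 1
¬b: Łukasiewicz ¬ gives 1 − 0.02 = 0.98
(d ⊃ c): min(1, 1 − 0.95 + 0.81) = 0.86
(¬b ⊃ (d ⊃ c)): min(1, 1 − 0.98 + 0.86) = 0.88
((a ⊃ (¬b ∨ (¬c ∨ c))) ⊃ (¬b ⊃ (d ⊃ c))): min(1, 1 − 1 + 0.88) = 0.88
¬((a ⊃ (¬b ∨ (¬c ∨ c))) ⊃ (¬b ⊃ (d ⊃ c))): Łukasiewicz ¬ gives 1 − 0.88 = 0.12
((c ⊃ ¬a) ⊃ ¬((a ⊃ (¬b ∨ (¬c ∨ c))) ⊃ (¬b ⊃ (d ⊃ c)))): min(1, 1 − 0.75 + 0.12) = 0.37
((c ⊃ ¬c) ∨ ((c ⊃ ¬a) ⊃ ¬((a ⊃ (¬b ∨ (¬c ∨ c))) ⊃ (¬b ⊃ (d ⊃ c))))) = max(0.38, 0.37) = 0.38

0.38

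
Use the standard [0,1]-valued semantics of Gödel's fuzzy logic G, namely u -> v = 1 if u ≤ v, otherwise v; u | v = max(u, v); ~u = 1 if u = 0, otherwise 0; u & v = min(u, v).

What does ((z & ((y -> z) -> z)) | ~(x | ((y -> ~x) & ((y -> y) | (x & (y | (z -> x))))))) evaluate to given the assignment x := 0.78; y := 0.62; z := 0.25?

(y -> z): 0.62 > 0.25, so result = 0.25
((y -> z) -> z): 0.25 ≤ 0.25, so result = 1
(z & ((y -> z) -> z)) = min(0.25, 1) = 0.25
~x: Gödel ¬ of 0.78 = 0 (operand ≠ 0)
(y -> ~x): 0.62 > 0, so result = 0
(y -> y): 0.62 ≤ 0.62, so result = 1
(z -> x): 0.25 ≤ 0.78, so result = 1
(y | (z -> x)) = max(0.62, 1) = 1
(x & (y | (z -> x))) = min(0.78, 1) = 0.78
((y -> y) | (x & (y | (z -> x)))) = max(1, 0.78) = 1
((y -> ~x) & ((y -> y) | (x & (y | (z -> x))))) = min(0, 1) = 0
(x | ((y -> ~x) & ((y -> y) | (x & (y | (z -> x)))))) = max(0.78, 0) = 0.78
~(x | ((y -> ~x) & ((y -> y) | (x & (y | (z -> x)))))): Gödel ¬ of 0.78 = 0 (operand ≠ 0)
((z & ((y -> z) -> z)) | ~(x | ((y -> ~x) & ((y -> y) | (x & (y | (z -> x))))))) = max(0.25, 0) = 0.25

0.25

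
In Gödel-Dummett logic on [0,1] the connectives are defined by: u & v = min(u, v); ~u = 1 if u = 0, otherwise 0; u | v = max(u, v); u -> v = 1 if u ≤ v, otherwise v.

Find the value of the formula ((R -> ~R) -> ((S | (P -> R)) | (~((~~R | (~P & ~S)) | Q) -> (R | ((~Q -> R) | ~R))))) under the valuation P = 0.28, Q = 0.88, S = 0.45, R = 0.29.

1.00

~R: Gödel ¬ of 0.29 = 0 (operand ≠ 0)
(R -> ~R): 0.29 > 0, so result = 0
(P -> R): 0.28 ≤ 0.29, so result = 1
(S | (P -> R)) = max(0.45, 1) = 1
~R: Gödel ¬ of 0.29 = 0 (operand ≠ 0)
~~R: Gödel ¬ of 0 = 1 (operand is 0)
~P: Gödel ¬ of 0.28 = 0 (operand ≠ 0)
~S: Gödel ¬ of 0.45 = 0 (operand ≠ 0)
(~P & ~S) = min(0, 0) = 0
(~~R | (~P & ~S)) = max(1, 0) = 1
((~~R | (~P & ~S)) | Q) = max(1, 0.88) = 1
~((~~R | (~P & ~S)) | Q): Gödel ¬ of 1 = 0 (operand ≠ 0)
~Q: Gödel ¬ of 0.88 = 0 (operand ≠ 0)
(~Q -> R): 0 ≤ 0.29, so result = 1
~R: Gödel ¬ of 0.29 = 0 (operand ≠ 0)
((~Q -> R) | ~R) = max(1, 0) = 1
(R | ((~Q -> R) | ~R)) = max(0.29, 1) = 1
(~((~~R | (~P & ~S)) | Q) -> (R | ((~Q -> R) | ~R))): 0 ≤ 1, so result = 1
((S | (P -> R)) | (~((~~R | (~P & ~S)) | Q) -> (R | ((~Q -> R) | ~R)))) = max(1, 1) = 1
((R -> ~R) -> ((S | (P -> R)) | (~((~~R | (~P & ~S)) | Q) -> (R | ((~Q -> R) | ~R))))): 0 ≤ 1, so result = 1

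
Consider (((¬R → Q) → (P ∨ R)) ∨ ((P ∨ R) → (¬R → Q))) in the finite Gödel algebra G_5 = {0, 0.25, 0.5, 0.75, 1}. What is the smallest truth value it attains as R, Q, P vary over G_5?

1.00

Every assignment gives 1. For instance at R = 0, Q = 0, P = 0:
  ¬R: Gödel ¬ of 0 = 1 (operand is 0)
  (¬R → Q): 1 > 0, so result = 0
  (P ∨ R) = max(0, 0) = 0
  ((¬R → Q) → (P ∨ R)): 0 ≤ 0, so result = 1
  (P ∨ R) = max(0, 0) = 0
  ¬R: Gödel ¬ of 0 = 1 (operand is 0)
  (¬R → Q): 1 > 0, so result = 0
  ((P ∨ R) → (¬R → Q)): 0 ≤ 0, so result = 1
  (((¬R → Q) → (P ∨ R)) ∨ ((P ∨ R) → (¬R → Q))) = max(1, 1) = 1
All 125 assignments give value 1 — the formula is a G_5-tautology.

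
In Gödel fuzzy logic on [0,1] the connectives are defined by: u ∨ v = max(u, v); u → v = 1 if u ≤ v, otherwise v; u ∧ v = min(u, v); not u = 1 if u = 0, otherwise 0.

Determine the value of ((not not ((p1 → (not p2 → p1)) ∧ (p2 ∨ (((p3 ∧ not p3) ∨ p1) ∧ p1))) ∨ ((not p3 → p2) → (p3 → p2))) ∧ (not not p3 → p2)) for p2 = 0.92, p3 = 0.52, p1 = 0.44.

0.92

not p2: Gödel ¬ of 0.92 = 0 (operand ≠ 0)
(not p2 → p1): 0 ≤ 0.44, so result = 1
(p1 → (not p2 → p1)): 0.44 ≤ 1, so result = 1
not p3: Gödel ¬ of 0.52 = 0 (operand ≠ 0)
(p3 ∧ not p3) = min(0.52, 0) = 0
((p3 ∧ not p3) ∨ p1) = max(0, 0.44) = 0.44
(((p3 ∧ not p3) ∨ p1) ∧ p1) = min(0.44, 0.44) = 0.44
(p2 ∨ (((p3 ∧ not p3) ∨ p1) ∧ p1)) = max(0.92, 0.44) = 0.92
((p1 → (not p2 → p1)) ∧ (p2 ∨ (((p3 ∧ not p3) ∨ p1) ∧ p1))) = min(1, 0.92) = 0.92
not ((p1 → (not p2 → p1)) ∧ (p2 ∨ (((p3 ∧ not p3) ∨ p1) ∧ p1))): Gödel ¬ of 0.92 = 0 (operand ≠ 0)
not not ((p1 → (not p2 → p1)) ∧ (p2 ∨ (((p3 ∧ not p3) ∨ p1) ∧ p1))): Gödel ¬ of 0 = 1 (operand is 0)
not p3: Gödel ¬ of 0.52 = 0 (operand ≠ 0)
(not p3 → p2): 0 ≤ 0.92, so result = 1
(p3 → p2): 0.52 ≤ 0.92, so result = 1
((not p3 → p2) → (p3 → p2)): 1 ≤ 1, so result = 1
(not not ((p1 → (not p2 → p1)) ∧ (p2 ∨ (((p3 ∧ not p3) ∨ p1) ∧ p1))) ∨ ((not p3 → p2) → (p3 → p2))) = max(1, 1) = 1
not p3: Gödel ¬ of 0.52 = 0 (operand ≠ 0)
not not p3: Gödel ¬ of 0 = 1 (operand is 0)
(not not p3 → p2): 1 > 0.92, so result = 0.92
((not not ((p1 → (not p2 → p1)) ∧ (p2 ∨ (((p3 ∧ not p3) ∨ p1) ∧ p1))) ∨ ((not p3 → p2) → (p3 → p2))) ∧ (not not p3 → p2)) = min(1, 0.92) = 0.92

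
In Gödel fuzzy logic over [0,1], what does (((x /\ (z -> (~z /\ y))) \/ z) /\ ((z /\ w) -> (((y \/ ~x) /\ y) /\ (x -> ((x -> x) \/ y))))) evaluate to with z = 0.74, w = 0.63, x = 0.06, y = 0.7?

0.74

~z: Gödel ¬ of 0.74 = 0 (operand ≠ 0)
(~z /\ y) = min(0, 0.7) = 0
(z -> (~z /\ y)): 0.74 > 0, so result = 0
(x /\ (z -> (~z /\ y))) = min(0.06, 0) = 0
((x /\ (z -> (~z /\ y))) \/ z) = max(0, 0.74) = 0.74
(z /\ w) = min(0.74, 0.63) = 0.63
~x: Gödel ¬ of 0.06 = 0 (operand ≠ 0)
(y \/ ~x) = max(0.7, 0) = 0.7
((y \/ ~x) /\ y) = min(0.7, 0.7) = 0.7
(x -> x): 0.06 ≤ 0.06, so result = 1
((x -> x) \/ y) = max(1, 0.7) = 1
(x -> ((x -> x) \/ y)): 0.06 ≤ 1, so result = 1
(((y \/ ~x) /\ y) /\ (x -> ((x -> x) \/ y))) = min(0.7, 1) = 0.7
((z /\ w) -> (((y \/ ~x) /\ y) /\ (x -> ((x -> x) \/ y)))): 0.63 ≤ 0.7, so result = 1
(((x /\ (z -> (~z /\ y))) \/ z) /\ ((z /\ w) -> (((y \/ ~x) /\ y) /\ (x -> ((x -> x) \/ y))))) = min(0.74, 1) = 0.74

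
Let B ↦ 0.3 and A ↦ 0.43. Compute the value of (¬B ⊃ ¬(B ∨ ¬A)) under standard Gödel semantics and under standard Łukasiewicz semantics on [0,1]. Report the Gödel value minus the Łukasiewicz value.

Gödel evaluation:
  ¬B: Gödel ¬ of 0.3 = 0 (operand ≠ 0)
  ¬A: Gödel ¬ of 0.43 = 0 (operand ≠ 0)
  (B ∨ ¬A) = max(0.3, 0) = 0.3
  ¬(B ∨ ¬A): Gödel ¬ of 0.3 = 0 (operand ≠ 0)
  (¬B ⊃ ¬(B ∨ ¬A)): 0 ≤ 0, so result = 1
  Gödel value = 1
Łukasiewicz evaluation:
  ¬B: Łukasiewicz ¬ gives 1 − 0.3 = 0.7
  ¬A: Łukasiewicz ¬ gives 1 − 0.43 = 0.57
  (B ∨ ¬A) = max(0.3, 0.57) = 0.57
  ¬(B ∨ ¬A): Łukasiewicz ¬ gives 1 − 0.57 = 0.43
  (¬B ⊃ ¬(B ∨ ¬A)): min(1, 1 − 0.7 + 0.43) = 0.73
  Łukasiewicz value = 0.73
Difference: 1 − 0.73 = 0.27

0.27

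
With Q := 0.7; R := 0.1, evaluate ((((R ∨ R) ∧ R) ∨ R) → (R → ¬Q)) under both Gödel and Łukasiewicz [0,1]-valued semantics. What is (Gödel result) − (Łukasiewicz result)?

Gödel evaluation:
  (R ∨ R) = max(0.1, 0.1) = 0.1
  ((R ∨ R) ∧ R) = min(0.1, 0.1) = 0.1
  (((R ∨ R) ∧ R) ∨ R) = max(0.1, 0.1) = 0.1
  ¬Q: Gödel ¬ of 0.7 = 0 (operand ≠ 0)
  (R → ¬Q): 0.1 > 0, so result = 0
  ((((R ∨ R) ∧ R) ∨ R) → (R → ¬Q)): 0.1 > 0, so result = 0
  Gödel value = 0
Łukasiewicz evaluation:
  (R ∨ R) = max(0.1, 0.1) = 0.1
  ((R ∨ R) ∧ R) = min(0.1, 0.1) = 0.1
  (((R ∨ R) ∧ R) ∨ R) = max(0.1, 0.1) = 0.1
  ¬Q: Łukasiewicz ¬ gives 1 − 0.7 = 0.3
  (R → ¬Q): min(1, 1 − 0.1 + 0.3) = 1
  ((((R ∨ R) ∧ R) ∨ R) → (R → ¬Q)): min(1, 1 − 0.1 + 1) = 1
  Łukasiewicz value = 1
Difference: 0 − 1 = -1.00

-1.00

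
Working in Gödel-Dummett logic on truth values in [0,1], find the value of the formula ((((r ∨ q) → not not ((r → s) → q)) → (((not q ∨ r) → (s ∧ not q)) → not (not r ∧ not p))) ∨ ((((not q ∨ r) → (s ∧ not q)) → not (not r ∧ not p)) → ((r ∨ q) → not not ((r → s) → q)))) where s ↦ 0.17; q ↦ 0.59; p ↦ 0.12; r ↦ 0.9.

(r ∨ q) = max(0.9, 0.59) = 0.9
(r → s): 0.9 > 0.17, so result = 0.17
((r → s) → q): 0.17 ≤ 0.59, so result = 1
not ((r → s) → q): Gödel ¬ of 1 = 0 (operand ≠ 0)
not not ((r → s) → q): Gödel ¬ of 0 = 1 (operand is 0)
((r ∨ q) → not not ((r → s) → q)): 0.9 ≤ 1, so result = 1
not q: Gödel ¬ of 0.59 = 0 (operand ≠ 0)
(not q ∨ r) = max(0, 0.9) = 0.9
not q: Gödel ¬ of 0.59 = 0 (operand ≠ 0)
(s ∧ not q) = min(0.17, 0) = 0
((not q ∨ r) → (s ∧ not q)): 0.9 > 0, so result = 0
not r: Gödel ¬ of 0.9 = 0 (operand ≠ 0)
not p: Gödel ¬ of 0.12 = 0 (operand ≠ 0)
(not r ∧ not p) = min(0, 0) = 0
not (not r ∧ not p): Gödel ¬ of 0 = 1 (operand is 0)
(((not q ∨ r) → (s ∧ not q)) → not (not r ∧ not p)): 0 ≤ 1, so result = 1
(((r ∨ q) → not not ((r → s) → q)) → (((not q ∨ r) → (s ∧ not q)) → not (not r ∧ not p))): 1 ≤ 1, so result = 1
not q: Gödel ¬ of 0.59 = 0 (operand ≠ 0)
(not q ∨ r) = max(0, 0.9) = 0.9
not q: Gödel ¬ of 0.59 = 0 (operand ≠ 0)
(s ∧ not q) = min(0.17, 0) = 0
((not q ∨ r) → (s ∧ not q)): 0.9 > 0, so result = 0
not r: Gödel ¬ of 0.9 = 0 (operand ≠ 0)
not p: Gödel ¬ of 0.12 = 0 (operand ≠ 0)
(not r ∧ not p) = min(0, 0) = 0
not (not r ∧ not p): Gödel ¬ of 0 = 1 (operand is 0)
(((not q ∨ r) → (s ∧ not q)) → not (not r ∧ not p)): 0 ≤ 1, so result = 1
(r ∨ q) = max(0.9, 0.59) = 0.9
(r → s): 0.9 > 0.17, so result = 0.17
((r → s) → q): 0.17 ≤ 0.59, so result = 1
not ((r → s) → q): Gödel ¬ of 1 = 0 (operand ≠ 0)
not not ((r → s) → q): Gödel ¬ of 0 = 1 (operand is 0)
((r ∨ q) → not not ((r → s) → q)): 0.9 ≤ 1, so result = 1
((((not q ∨ r) → (s ∧ not q)) → not (not r ∧ not p)) → ((r ∨ q) → not not ((r → s) → q))): 1 ≤ 1, so result = 1
((((r ∨ q) → not not ((r → s) → q)) → (((not q ∨ r) → (s ∧ not q)) → not (not r ∧ not p))) ∨ ((((not q ∨ r) → (s ∧ not q)) → not (not r ∧ not p)) → ((r ∨ q) → not not ((r → s) → q)))) = max(1, 1) = 1

1.00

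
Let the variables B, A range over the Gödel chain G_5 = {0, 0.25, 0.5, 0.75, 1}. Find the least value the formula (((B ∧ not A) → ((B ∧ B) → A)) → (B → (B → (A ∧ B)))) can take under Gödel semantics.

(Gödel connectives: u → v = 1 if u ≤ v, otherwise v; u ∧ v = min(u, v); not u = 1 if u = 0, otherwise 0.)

The minimum is attained at B = 0.5, A = 0.25:
  not A: Gödel ¬ of 0.25 = 0 (operand ≠ 0)
  (B ∧ not A) = min(0.5, 0) = 0
  (B ∧ B) = min(0.5, 0.5) = 0.5
  ((B ∧ B) → A): 0.5 > 0.25, so result = 0.25
  ((B ∧ not A) → ((B ∧ B) → A)): 0 ≤ 0.25, so result = 1
  (A ∧ B) = min(0.25, 0.5) = 0.25
  (B → (A ∧ B)): 0.5 > 0.25, so result = 0.25
  (B → (B → (A ∧ B))): 0.5 > 0.25, so result = 0.25
  (((B ∧ not A) → ((B ∧ B) → A)) → (B → (B → (A ∧ B)))): 1 > 0.25, so result = 0.25
Checking all 25 assignments confirms none give a value below 0.25.

0.25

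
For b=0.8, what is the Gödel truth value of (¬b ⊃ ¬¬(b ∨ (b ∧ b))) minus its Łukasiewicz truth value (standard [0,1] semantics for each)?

Gödel evaluation:
  ¬b: Gödel ¬ of 0.8 = 0 (operand ≠ 0)
  (b ∧ b) = min(0.8, 0.8) = 0.8
  (b ∨ (b ∧ b)) = max(0.8, 0.8) = 0.8
  ¬(b ∨ (b ∧ b)): Gödel ¬ of 0.8 = 0 (operand ≠ 0)
  ¬¬(b ∨ (b ∧ b)): Gödel ¬ of 0 = 1 (operand is 0)
  (¬b ⊃ ¬¬(b ∨ (b ∧ b))): 0 ≤ 1, so result = 1
  Gödel value = 1
Łukasiewicz evaluation:
  ¬b: Łukasiewicz ¬ gives 1 − 0.8 = 0.2
  (b ∧ b) = min(0.8, 0.8) = 0.8
  (b ∨ (b ∧ b)) = max(0.8, 0.8) = 0.8
  ¬(b ∨ (b ∧ b)): Łukasiewicz ¬ gives 1 − 0.8 = 0.2
  ¬¬(b ∨ (b ∧ b)): Łukasiewicz ¬ gives 1 − 0.2 = 0.8
  (¬b ⊃ ¬¬(b ∨ (b ∧ b))): min(1, 1 − 0.2 + 0.8) = 1
  Łukasiewicz value = 1
Difference: 1 − 1 = 0.00

0.00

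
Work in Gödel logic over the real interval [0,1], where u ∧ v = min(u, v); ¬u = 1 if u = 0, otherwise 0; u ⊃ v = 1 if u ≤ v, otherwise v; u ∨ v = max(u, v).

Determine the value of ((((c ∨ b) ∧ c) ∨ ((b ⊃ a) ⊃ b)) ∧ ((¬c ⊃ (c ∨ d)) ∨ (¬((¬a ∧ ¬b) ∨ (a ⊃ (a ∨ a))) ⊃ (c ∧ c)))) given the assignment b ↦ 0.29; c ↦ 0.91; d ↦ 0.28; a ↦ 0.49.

0.91

(c ∨ b) = max(0.91, 0.29) = 0.91
((c ∨ b) ∧ c) = min(0.91, 0.91) = 0.91
(b ⊃ a): 0.29 ≤ 0.49, so result = 1
((b ⊃ a) ⊃ b): 1 > 0.29, so result = 0.29
(((c ∨ b) ∧ c) ∨ ((b ⊃ a) ⊃ b)) = max(0.91, 0.29) = 0.91
¬c: Gödel ¬ of 0.91 = 0 (operand ≠ 0)
(c ∨ d) = max(0.91, 0.28) = 0.91
(¬c ⊃ (c ∨ d)): 0 ≤ 0.91, so result = 1
¬a: Gödel ¬ of 0.49 = 0 (operand ≠ 0)
¬b: Gödel ¬ of 0.29 = 0 (operand ≠ 0)
(¬a ∧ ¬b) = min(0, 0) = 0
(a ∨ a) = max(0.49, 0.49) = 0.49
(a ⊃ (a ∨ a)): 0.49 ≤ 0.49, so result = 1
((¬a ∧ ¬b) ∨ (a ⊃ (a ∨ a))) = max(0, 1) = 1
¬((¬a ∧ ¬b) ∨ (a ⊃ (a ∨ a))): Gödel ¬ of 1 = 0 (operand ≠ 0)
(c ∧ c) = min(0.91, 0.91) = 0.91
(¬((¬a ∧ ¬b) ∨ (a ⊃ (a ∨ a))) ⊃ (c ∧ c)): 0 ≤ 0.91, so result = 1
((¬c ⊃ (c ∨ d)) ∨ (¬((¬a ∧ ¬b) ∨ (a ⊃ (a ∨ a))) ⊃ (c ∧ c))) = max(1, 1) = 1
((((c ∨ b) ∧ c) ∨ ((b ⊃ a) ⊃ b)) ∧ ((¬c ⊃ (c ∨ d)) ∨ (¬((¬a ∧ ¬b) ∨ (a ⊃ (a ∨ a))) ⊃ (c ∧ c)))) = min(0.91, 1) = 0.91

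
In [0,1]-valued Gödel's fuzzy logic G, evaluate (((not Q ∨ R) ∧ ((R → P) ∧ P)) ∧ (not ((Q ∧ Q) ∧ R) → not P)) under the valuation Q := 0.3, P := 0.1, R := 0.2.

not Q: Gödel ¬ of 0.3 = 0 (operand ≠ 0)
(not Q ∨ R) = max(0, 0.2) = 0.2
(R → P): 0.2 > 0.1, so result = 0.1
((R → P) ∧ P) = min(0.1, 0.1) = 0.1
((not Q ∨ R) ∧ ((R → P) ∧ P)) = min(0.2, 0.1) = 0.1
(Q ∧ Q) = min(0.3, 0.3) = 0.3
((Q ∧ Q) ∧ R) = min(0.3, 0.2) = 0.2
not ((Q ∧ Q) ∧ R): Gödel ¬ of 0.2 = 0 (operand ≠ 0)
not P: Gödel ¬ of 0.1 = 0 (operand ≠ 0)
(not ((Q ∧ Q) ∧ R) → not P): 0 ≤ 0, so result = 1
(((not Q ∨ R) ∧ ((R → P) ∧ P)) ∧ (not ((Q ∧ Q) ∧ R) → not P)) = min(0.1, 1) = 0.1

0.10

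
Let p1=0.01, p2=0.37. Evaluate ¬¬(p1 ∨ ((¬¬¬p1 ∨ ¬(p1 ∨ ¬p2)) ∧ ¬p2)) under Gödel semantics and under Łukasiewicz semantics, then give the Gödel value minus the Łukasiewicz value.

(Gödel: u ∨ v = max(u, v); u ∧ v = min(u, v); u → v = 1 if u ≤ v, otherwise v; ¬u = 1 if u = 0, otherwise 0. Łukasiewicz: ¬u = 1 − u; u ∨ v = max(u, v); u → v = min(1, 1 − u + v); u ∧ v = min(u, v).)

0.37

Gödel evaluation:
  ¬p1: Gödel ¬ of 0.01 = 0 (operand ≠ 0)
  ¬¬p1: Gödel ¬ of 0 = 1 (operand is 0)
  ¬¬¬p1: Gödel ¬ of 1 = 0 (operand ≠ 0)
  ¬p2: Gödel ¬ of 0.37 = 0 (operand ≠ 0)
  (p1 ∨ ¬p2) = max(0.01, 0) = 0.01
  ¬(p1 ∨ ¬p2): Gödel ¬ of 0.01 = 0 (operand ≠ 0)
  (¬¬¬p1 ∨ ¬(p1 ∨ ¬p2)) = max(0, 0) = 0
  ¬p2: Gödel ¬ of 0.37 = 0 (operand ≠ 0)
  ((¬¬¬p1 ∨ ¬(p1 ∨ ¬p2)) ∧ ¬p2) = min(0, 0) = 0
  (p1 ∨ ((¬¬¬p1 ∨ ¬(p1 ∨ ¬p2)) ∧ ¬p2)) = max(0.01, 0) = 0.01
  ¬(p1 ∨ ((¬¬¬p1 ∨ ¬(p1 ∨ ¬p2)) ∧ ¬p2)): Gödel ¬ of 0.01 = 0 (operand ≠ 0)
  ¬¬(p1 ∨ ((¬¬¬p1 ∨ ¬(p1 ∨ ¬p2)) ∧ ¬p2)): Gödel ¬ of 0 = 1 (operand is 0)
  Gödel value = 1
Łukasiewicz evaluation:
  ¬p1: Łukasiewicz ¬ gives 1 − 0.01 = 0.99
  ¬¬p1: Łukasiewicz ¬ gives 1 − 0.99 = 0.01
  ¬¬¬p1: Łukasiewicz ¬ gives 1 − 0.01 = 0.99
  ¬p2: Łukasiewicz ¬ gives 1 − 0.37 = 0.63
  (p1 ∨ ¬p2) = max(0.01, 0.63) = 0.63
  ¬(p1 ∨ ¬p2): Łukasiewicz ¬ gives 1 − 0.63 = 0.37
  (¬¬¬p1 ∨ ¬(p1 ∨ ¬p2)) = max(0.99, 0.37) = 0.99
  ¬p2: Łukasiewicz ¬ gives 1 − 0.37 = 0.63
  ((¬¬¬p1 ∨ ¬(p1 ∨ ¬p2)) ∧ ¬p2) = min(0.99, 0.63) = 0.63
  (p1 ∨ ((¬¬¬p1 ∨ ¬(p1 ∨ ¬p2)) ∧ ¬p2)) = max(0.01, 0.63) = 0.63
  ¬(p1 ∨ ((¬¬¬p1 ∨ ¬(p1 ∨ ¬p2)) ∧ ¬p2)): Łukasiewicz ¬ gives 1 − 0.63 = 0.37
  ¬¬(p1 ∨ ((¬¬¬p1 ∨ ¬(p1 ∨ ¬p2)) ∧ ¬p2)): Łukasiewicz ¬ gives 1 − 0.37 = 0.63
  Łukasiewicz value = 0.63
Difference: 1 − 0.63 = 0.37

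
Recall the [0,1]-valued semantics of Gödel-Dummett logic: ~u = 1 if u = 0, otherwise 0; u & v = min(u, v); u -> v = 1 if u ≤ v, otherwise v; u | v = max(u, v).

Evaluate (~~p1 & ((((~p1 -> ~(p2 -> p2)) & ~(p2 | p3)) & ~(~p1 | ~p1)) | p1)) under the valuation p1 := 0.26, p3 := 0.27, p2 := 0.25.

~p1: Gödel ¬ of 0.26 = 0 (operand ≠ 0)
~~p1: Gödel ¬ of 0 = 1 (operand is 0)
~p1: Gödel ¬ of 0.26 = 0 (operand ≠ 0)
(p2 -> p2): 0.25 ≤ 0.25, so result = 1
~(p2 -> p2): Gödel ¬ of 1 = 0 (operand ≠ 0)
(~p1 -> ~(p2 -> p2)): 0 ≤ 0, so result = 1
(p2 | p3) = max(0.25, 0.27) = 0.27
~(p2 | p3): Gödel ¬ of 0.27 = 0 (operand ≠ 0)
((~p1 -> ~(p2 -> p2)) & ~(p2 | p3)) = min(1, 0) = 0
~p1: Gödel ¬ of 0.26 = 0 (operand ≠ 0)
~p1: Gödel ¬ of 0.26 = 0 (operand ≠ 0)
(~p1 | ~p1) = max(0, 0) = 0
~(~p1 | ~p1): Gödel ¬ of 0 = 1 (operand is 0)
(((~p1 -> ~(p2 -> p2)) & ~(p2 | p3)) & ~(~p1 | ~p1)) = min(0, 1) = 0
((((~p1 -> ~(p2 -> p2)) & ~(p2 | p3)) & ~(~p1 | ~p1)) | p1) = max(0, 0.26) = 0.26
(~~p1 & ((((~p1 -> ~(p2 -> p2)) & ~(p2 | p3)) & ~(~p1 | ~p1)) | p1)) = min(1, 0.26) = 0.26

0.26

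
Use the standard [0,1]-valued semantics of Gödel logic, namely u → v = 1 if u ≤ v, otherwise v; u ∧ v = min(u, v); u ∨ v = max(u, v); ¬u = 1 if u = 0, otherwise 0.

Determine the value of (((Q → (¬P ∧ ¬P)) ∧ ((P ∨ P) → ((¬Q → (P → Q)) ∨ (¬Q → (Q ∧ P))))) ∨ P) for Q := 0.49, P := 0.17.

0.17

¬P: Gödel ¬ of 0.17 = 0 (operand ≠ 0)
¬P: Gödel ¬ of 0.17 = 0 (operand ≠ 0)
(¬P ∧ ¬P) = min(0, 0) = 0
(Q → (¬P ∧ ¬P)): 0.49 > 0, so result = 0
(P ∨ P) = max(0.17, 0.17) = 0.17
¬Q: Gödel ¬ of 0.49 = 0 (operand ≠ 0)
(P → Q): 0.17 ≤ 0.49, so result = 1
(¬Q → (P → Q)): 0 ≤ 1, so result = 1
¬Q: Gödel ¬ of 0.49 = 0 (operand ≠ 0)
(Q ∧ P) = min(0.49, 0.17) = 0.17
(¬Q → (Q ∧ P)): 0 ≤ 0.17, so result = 1
((¬Q → (P → Q)) ∨ (¬Q → (Q ∧ P))) = max(1, 1) = 1
((P ∨ P) → ((¬Q → (P → Q)) ∨ (¬Q → (Q ∧ P)))): 0.17 ≤ 1, so result = 1
((Q → (¬P ∧ ¬P)) ∧ ((P ∨ P) → ((¬Q → (P → Q)) ∨ (¬Q → (Q ∧ P))))) = min(0, 1) = 0
(((Q → (¬P ∧ ¬P)) ∧ ((P ∨ P) → ((¬Q → (P → Q)) ∨ (¬Q → (Q ∧ P))))) ∨ P) = max(0, 0.17) = 0.17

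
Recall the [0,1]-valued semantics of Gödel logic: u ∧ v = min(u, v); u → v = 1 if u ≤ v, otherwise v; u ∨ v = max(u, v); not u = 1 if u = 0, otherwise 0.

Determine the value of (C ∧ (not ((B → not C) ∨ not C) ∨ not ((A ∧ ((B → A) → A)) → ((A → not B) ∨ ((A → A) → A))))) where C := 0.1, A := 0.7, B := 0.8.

not C: Gödel ¬ of 0.1 = 0 (operand ≠ 0)
(B → not C): 0.8 > 0, so result = 0
not C: Gödel ¬ of 0.1 = 0 (operand ≠ 0)
((B → not C) ∨ not C) = max(0, 0) = 0
not ((B → not C) ∨ not C): Gödel ¬ of 0 = 1 (operand is 0)
(B → A): 0.8 > 0.7, so result = 0.7
((B → A) → A): 0.7 ≤ 0.7, so result = 1
(A ∧ ((B → A) → A)) = min(0.7, 1) = 0.7
not B: Gödel ¬ of 0.8 = 0 (operand ≠ 0)
(A → not B): 0.7 > 0, so result = 0
(A → A): 0.7 ≤ 0.7, so result = 1
((A → A) → A): 1 > 0.7, so result = 0.7
((A → not B) ∨ ((A → A) → A)) = max(0, 0.7) = 0.7
((A ∧ ((B → A) → A)) → ((A → not B) ∨ ((A → A) → A))): 0.7 ≤ 0.7, so result = 1
not ((A ∧ ((B → A) → A)) → ((A → not B) ∨ ((A → A) → A))): Gödel ¬ of 1 = 0 (operand ≠ 0)
(not ((B → not C) ∨ not C) ∨ not ((A ∧ ((B → A) → A)) → ((A → not B) ∨ ((A → A) → A)))) = max(1, 0) = 1
(C ∧ (not ((B → not C) ∨ not C) ∨ not ((A ∧ ((B → A) → A)) → ((A → not B) ∨ ((A → A) → A))))) = min(0.1, 1) = 0.1

0.10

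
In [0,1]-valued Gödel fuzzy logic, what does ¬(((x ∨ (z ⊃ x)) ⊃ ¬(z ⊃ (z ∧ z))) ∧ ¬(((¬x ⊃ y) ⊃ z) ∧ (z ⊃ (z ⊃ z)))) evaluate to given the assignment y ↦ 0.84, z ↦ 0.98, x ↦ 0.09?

1.00

(z ⊃ x): 0.98 > 0.09, so result = 0.09
(x ∨ (z ⊃ x)) = max(0.09, 0.09) = 0.09
(z ∧ z) = min(0.98, 0.98) = 0.98
(z ⊃ (z ∧ z)): 0.98 ≤ 0.98, so result = 1
¬(z ⊃ (z ∧ z)): Gödel ¬ of 1 = 0 (operand ≠ 0)
((x ∨ (z ⊃ x)) ⊃ ¬(z ⊃ (z ∧ z))): 0.09 > 0, so result = 0
¬x: Gödel ¬ of 0.09 = 0 (operand ≠ 0)
(¬x ⊃ y): 0 ≤ 0.84, so result = 1
((¬x ⊃ y) ⊃ z): 1 > 0.98, so result = 0.98
(z ⊃ z): 0.98 ≤ 0.98, so result = 1
(z ⊃ (z ⊃ z)): 0.98 ≤ 1, so result = 1
(((¬x ⊃ y) ⊃ z) ∧ (z ⊃ (z ⊃ z))) = min(0.98, 1) = 0.98
¬(((¬x ⊃ y) ⊃ z) ∧ (z ⊃ (z ⊃ z))): Gödel ¬ of 0.98 = 0 (operand ≠ 0)
(((x ∨ (z ⊃ x)) ⊃ ¬(z ⊃ (z ∧ z))) ∧ ¬(((¬x ⊃ y) ⊃ z) ∧ (z ⊃ (z ⊃ z)))) = min(0, 0) = 0
¬(((x ∨ (z ⊃ x)) ⊃ ¬(z ⊃ (z ∧ z))) ∧ ¬(((¬x ⊃ y) ⊃ z) ∧ (z ⊃ (z ⊃ z)))): Gödel ¬ of 0 = 1 (operand is 0)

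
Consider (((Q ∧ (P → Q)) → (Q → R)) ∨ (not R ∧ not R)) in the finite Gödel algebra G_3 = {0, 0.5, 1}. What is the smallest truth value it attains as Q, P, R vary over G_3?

0.50

The minimum is attained at Q = 1, P = 0, R = 0.5:
  (P → Q): 0 ≤ 1, so result = 1
  (Q ∧ (P → Q)) = min(1, 1) = 1
  (Q → R): 1 > 0.5, so result = 0.5
  ((Q ∧ (P → Q)) → (Q → R)): 1 > 0.5, so result = 0.5
  not R: Gödel ¬ of 0.5 = 0 (operand ≠ 0)
  not R: Gödel ¬ of 0.5 = 0 (operand ≠ 0)
  (not R ∧ not R) = min(0, 0) = 0
  (((Q ∧ (P → Q)) → (Q → R)) ∨ (not R ∧ not R)) = max(0.5, 0) = 0.5
Checking all 27 assignments confirms none give a value below 0.50.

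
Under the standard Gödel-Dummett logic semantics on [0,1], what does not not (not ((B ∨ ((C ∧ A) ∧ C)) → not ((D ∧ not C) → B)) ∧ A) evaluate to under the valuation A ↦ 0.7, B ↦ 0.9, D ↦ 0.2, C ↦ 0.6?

1.00

(C ∧ A) = min(0.6, 0.7) = 0.6
((C ∧ A) ∧ C) = min(0.6, 0.6) = 0.6
(B ∨ ((C ∧ A) ∧ C)) = max(0.9, 0.6) = 0.9
not C: Gödel ¬ of 0.6 = 0 (operand ≠ 0)
(D ∧ not C) = min(0.2, 0) = 0
((D ∧ not C) → B): 0 ≤ 0.9, so result = 1
not ((D ∧ not C) → B): Gödel ¬ of 1 = 0 (operand ≠ 0)
((B ∨ ((C ∧ A) ∧ C)) → not ((D ∧ not C) → B)): 0.9 > 0, so result = 0
not ((B ∨ ((C ∧ A) ∧ C)) → not ((D ∧ not C) → B)): Gödel ¬ of 0 = 1 (operand is 0)
(not ((B ∨ ((C ∧ A) ∧ C)) → not ((D ∧ not C) → B)) ∧ A) = min(1, 0.7) = 0.7
not (not ((B ∨ ((C ∧ A) ∧ C)) → not ((D ∧ not C) → B)) ∧ A): Gödel ¬ of 0.7 = 0 (operand ≠ 0)
not not (not ((B ∨ ((C ∧ A) ∧ C)) → not ((D ∧ not C) → B)) ∧ A): Gödel ¬ of 0 = 1 (operand is 0)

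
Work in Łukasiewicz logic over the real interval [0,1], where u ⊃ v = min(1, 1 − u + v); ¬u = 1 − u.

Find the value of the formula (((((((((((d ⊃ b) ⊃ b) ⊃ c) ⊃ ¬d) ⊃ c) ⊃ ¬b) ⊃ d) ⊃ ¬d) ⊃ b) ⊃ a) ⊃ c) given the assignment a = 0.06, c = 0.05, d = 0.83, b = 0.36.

(d ⊃ b): min(1, 1 − 0.83 + 0.36) = 0.53
((d ⊃ b) ⊃ b): min(1, 1 − 0.53 + 0.36) = 0.83
(((d ⊃ b) ⊃ b) ⊃ c): min(1, 1 − 0.83 + 0.05) = 0.22
¬d: Łukasiewicz ¬ gives 1 − 0.83 = 0.17
((((d ⊃ b) ⊃ b) ⊃ c) ⊃ ¬d): min(1, 1 − 0.22 + 0.17) = 0.95
(((((d ⊃ b) ⊃ b) ⊃ c) ⊃ ¬d) ⊃ c): min(1, 1 − 0.95 + 0.05) = 0.1
¬b: Łukasiewicz ¬ gives 1 − 0.36 = 0.64
((((((d ⊃ b) ⊃ b) ⊃ c) ⊃ ¬d) ⊃ c) ⊃ ¬b): min(1, 1 − 0.1 + 0.64) = 1
(((((((d ⊃ b) ⊃ b) ⊃ c) ⊃ ¬d) ⊃ c) ⊃ ¬b) ⊃ d): min(1, 1 − 1 + 0.83) = 0.83
¬d: Łukasiewicz ¬ gives 1 − 0.83 = 0.17
((((((((d ⊃ b) ⊃ b) ⊃ c) ⊃ ¬d) ⊃ c) ⊃ ¬b) ⊃ d) ⊃ ¬d): min(1, 1 − 0.83 + 0.17) = 0.34
(((((((((d ⊃ b) ⊃ b) ⊃ c) ⊃ ¬d) ⊃ c) ⊃ ¬b) ⊃ d) ⊃ ¬d) ⊃ b): min(1, 1 − 0.34 + 0.36) = 1
((((((((((d ⊃ b) ⊃ b) ⊃ c) ⊃ ¬d) ⊃ c) ⊃ ¬b) ⊃ d) ⊃ ¬d) ⊃ b) ⊃ a): min(1, 1 − 1 + 0.06) = 0.06
(((((((((((d ⊃ b) ⊃ b) ⊃ c) ⊃ ¬d) ⊃ c) ⊃ ¬b) ⊃ d) ⊃ ¬d) ⊃ b) ⊃ a) ⊃ c): min(1, 1 − 0.06 + 0.05) = 0.99

0.99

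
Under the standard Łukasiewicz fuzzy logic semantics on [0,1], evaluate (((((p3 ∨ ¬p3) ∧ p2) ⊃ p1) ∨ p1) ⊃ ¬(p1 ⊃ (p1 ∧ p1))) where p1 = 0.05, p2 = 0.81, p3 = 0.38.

¬p3: Łukasiewicz ¬ gives 1 − 0.38 = 0.62
(p3 ∨ ¬p3) = max(0.38, 0.62) = 0.62
((p3 ∨ ¬p3) ∧ p2) = min(0.62, 0.81) = 0.62
(((p3 ∨ ¬p3) ∧ p2) ⊃ p1): min(1, 1 − 0.62 + 0.05) = 0.43
((((p3 ∨ ¬p3) ∧ p2) ⊃ p1) ∨ p1) = max(0.43, 0.05) = 0.43
(p1 ∧ p1) = min(0.05, 0.05) = 0.05
(p1 ⊃ (p1 ∧ p1)): min(1, 1 − 0.05 + 0.05) = 1
¬(p1 ⊃ (p1 ∧ p1)): Łukasiewicz ¬ gives 1 − 1 = 0
(((((p3 ∨ ¬p3) ∧ p2) ⊃ p1) ∨ p1) ⊃ ¬(p1 ⊃ (p1 ∧ p1))): min(1, 1 − 0.43 + 0) = 0.57

0.57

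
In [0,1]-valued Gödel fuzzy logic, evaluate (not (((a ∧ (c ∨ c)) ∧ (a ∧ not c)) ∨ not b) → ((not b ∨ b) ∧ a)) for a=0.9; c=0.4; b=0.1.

(c ∨ c) = max(0.4, 0.4) = 0.4
(a ∧ (c ∨ c)) = min(0.9, 0.4) = 0.4
not c: Gödel ¬ of 0.4 = 0 (operand ≠ 0)
(a ∧ not c) = min(0.9, 0) = 0
((a ∧ (c ∨ c)) ∧ (a ∧ not c)) = min(0.4, 0) = 0
not b: Gödel ¬ of 0.1 = 0 (operand ≠ 0)
(((a ∧ (c ∨ c)) ∧ (a ∧ not c)) ∨ not b) = max(0, 0) = 0
not (((a ∧ (c ∨ c)) ∧ (a ∧ not c)) ∨ not b): Gödel ¬ of 0 = 1 (operand is 0)
not b: Gödel ¬ of 0.1 = 0 (operand ≠ 0)
(not b ∨ b) = max(0, 0.1) = 0.1
((not b ∨ b) ∧ a) = min(0.1, 0.9) = 0.1
(not (((a ∧ (c ∨ c)) ∧ (a ∧ not c)) ∨ not b) → ((not b ∨ b) ∧ a)): 1 > 0.1, so result = 0.1

0.10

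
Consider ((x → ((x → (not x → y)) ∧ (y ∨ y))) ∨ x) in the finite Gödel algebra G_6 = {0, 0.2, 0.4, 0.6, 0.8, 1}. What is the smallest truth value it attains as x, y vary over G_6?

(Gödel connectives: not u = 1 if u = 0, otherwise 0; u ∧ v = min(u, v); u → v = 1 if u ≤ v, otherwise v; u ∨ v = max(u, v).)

0.20

The minimum is attained at x = 0.2, y = 0:
  not x: Gödel ¬ of 0.2 = 0 (operand ≠ 0)
  (not x → y): 0 ≤ 0, so result = 1
  (x → (not x → y)): 0.2 ≤ 1, so result = 1
  (y ∨ y) = max(0, 0) = 0
  ((x → (not x → y)) ∧ (y ∨ y)) = min(1, 0) = 0
  (x → ((x → (not x → y)) ∧ (y ∨ y))): 0.2 > 0, so result = 0
  ((x → ((x → (not x → y)) ∧ (y ∨ y))) ∨ x) = max(0, 0.2) = 0.2
Checking all 36 assignments confirms none give a value below 0.20.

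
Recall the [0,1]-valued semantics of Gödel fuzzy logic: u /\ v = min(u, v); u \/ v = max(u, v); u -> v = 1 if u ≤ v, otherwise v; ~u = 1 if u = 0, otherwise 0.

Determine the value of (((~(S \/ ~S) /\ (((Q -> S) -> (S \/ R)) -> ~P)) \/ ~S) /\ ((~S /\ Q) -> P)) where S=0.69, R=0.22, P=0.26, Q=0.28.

0.00

~S: Gödel ¬ of 0.69 = 0 (operand ≠ 0)
(S \/ ~S) = max(0.69, 0) = 0.69
~(S \/ ~S): Gödel ¬ of 0.69 = 0 (operand ≠ 0)
(Q -> S): 0.28 ≤ 0.69, so result = 1
(S \/ R) = max(0.69, 0.22) = 0.69
((Q -> S) -> (S \/ R)): 1 > 0.69, so result = 0.69
~P: Gödel ¬ of 0.26 = 0 (operand ≠ 0)
(((Q -> S) -> (S \/ R)) -> ~P): 0.69 > 0, so result = 0
(~(S \/ ~S) /\ (((Q -> S) -> (S \/ R)) -> ~P)) = min(0, 0) = 0
~S: Gödel ¬ of 0.69 = 0 (operand ≠ 0)
((~(S \/ ~S) /\ (((Q -> S) -> (S \/ R)) -> ~P)) \/ ~S) = max(0, 0) = 0
~S: Gödel ¬ of 0.69 = 0 (operand ≠ 0)
(~S /\ Q) = min(0, 0.28) = 0
((~S /\ Q) -> P): 0 ≤ 0.26, so result = 1
(((~(S \/ ~S) /\ (((Q -> S) -> (S \/ R)) -> ~P)) \/ ~S) /\ ((~S /\ Q) -> P)) = min(0, 1) = 0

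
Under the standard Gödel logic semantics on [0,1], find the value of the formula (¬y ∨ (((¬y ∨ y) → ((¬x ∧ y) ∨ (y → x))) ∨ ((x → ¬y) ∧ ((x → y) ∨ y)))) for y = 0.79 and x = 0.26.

0.26

¬y: Gödel ¬ of 0.79 = 0 (operand ≠ 0)
¬y: Gödel ¬ of 0.79 = 0 (operand ≠ 0)
(¬y ∨ y) = max(0, 0.79) = 0.79
¬x: Gödel ¬ of 0.26 = 0 (operand ≠ 0)
(¬x ∧ y) = min(0, 0.79) = 0
(y → x): 0.79 > 0.26, so result = 0.26
((¬x ∧ y) ∨ (y → x)) = max(0, 0.26) = 0.26
((¬y ∨ y) → ((¬x ∧ y) ∨ (y → x))): 0.79 > 0.26, so result = 0.26
¬y: Gödel ¬ of 0.79 = 0 (operand ≠ 0)
(x → ¬y): 0.26 > 0, so result = 0
(x → y): 0.26 ≤ 0.79, so result = 1
((x → y) ∨ y) = max(1, 0.79) = 1
((x → ¬y) ∧ ((x → y) ∨ y)) = min(0, 1) = 0
(((¬y ∨ y) → ((¬x ∧ y) ∨ (y → x))) ∨ ((x → ¬y) ∧ ((x → y) ∨ y))) = max(0.26, 0) = 0.26
(¬y ∨ (((¬y ∨ y) → ((¬x ∧ y) ∨ (y → x))) ∨ ((x → ¬y) ∧ ((x → y) ∨ y)))) = max(0, 0.26) = 0.26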